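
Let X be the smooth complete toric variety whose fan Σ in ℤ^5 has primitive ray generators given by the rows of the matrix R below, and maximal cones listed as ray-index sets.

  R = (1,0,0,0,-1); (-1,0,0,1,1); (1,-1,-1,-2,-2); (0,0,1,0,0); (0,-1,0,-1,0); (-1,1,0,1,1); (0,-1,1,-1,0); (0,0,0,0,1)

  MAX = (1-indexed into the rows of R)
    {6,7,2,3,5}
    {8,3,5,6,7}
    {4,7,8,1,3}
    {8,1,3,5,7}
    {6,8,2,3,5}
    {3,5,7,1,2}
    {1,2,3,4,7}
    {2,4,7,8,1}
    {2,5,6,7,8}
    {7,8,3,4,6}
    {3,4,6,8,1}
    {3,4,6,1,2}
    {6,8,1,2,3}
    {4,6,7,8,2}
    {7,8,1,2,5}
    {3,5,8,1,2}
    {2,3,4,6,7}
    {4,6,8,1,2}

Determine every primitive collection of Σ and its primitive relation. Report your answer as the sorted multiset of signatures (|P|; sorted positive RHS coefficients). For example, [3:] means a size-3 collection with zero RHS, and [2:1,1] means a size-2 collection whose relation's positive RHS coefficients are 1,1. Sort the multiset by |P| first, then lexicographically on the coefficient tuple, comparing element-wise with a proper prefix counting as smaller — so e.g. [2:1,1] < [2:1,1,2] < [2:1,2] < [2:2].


|primitive collections| = 5. Relations:

  P={4,5}:  v_{4} + v_{5} = v_{7}  ⟹  sig = [2:1]
  P={1,5,6}:  v_{1} + v_{5} + v_{6} = 0  ⟹  sig = [3:]
  P={1,6,7}:  v_{1} + v_{6} + v_{7} = v_{4}  ⟹  sig = [3:1]
  P={2,3,4,8}:  v_{2} + v_{3} + v_{4} + v_{8} = v_{5}  ⟹  sig = [4:1]
  P={2,3,7,8}:  v_{2} + v_{3} + v_{7} + v_{8} = 2·v_{5}  ⟹  sig = [4:2]

so the primitive-relation signature multiset is
    [2:1]
    [3:]
    [3:1]
    [4:1]
    [4:2]


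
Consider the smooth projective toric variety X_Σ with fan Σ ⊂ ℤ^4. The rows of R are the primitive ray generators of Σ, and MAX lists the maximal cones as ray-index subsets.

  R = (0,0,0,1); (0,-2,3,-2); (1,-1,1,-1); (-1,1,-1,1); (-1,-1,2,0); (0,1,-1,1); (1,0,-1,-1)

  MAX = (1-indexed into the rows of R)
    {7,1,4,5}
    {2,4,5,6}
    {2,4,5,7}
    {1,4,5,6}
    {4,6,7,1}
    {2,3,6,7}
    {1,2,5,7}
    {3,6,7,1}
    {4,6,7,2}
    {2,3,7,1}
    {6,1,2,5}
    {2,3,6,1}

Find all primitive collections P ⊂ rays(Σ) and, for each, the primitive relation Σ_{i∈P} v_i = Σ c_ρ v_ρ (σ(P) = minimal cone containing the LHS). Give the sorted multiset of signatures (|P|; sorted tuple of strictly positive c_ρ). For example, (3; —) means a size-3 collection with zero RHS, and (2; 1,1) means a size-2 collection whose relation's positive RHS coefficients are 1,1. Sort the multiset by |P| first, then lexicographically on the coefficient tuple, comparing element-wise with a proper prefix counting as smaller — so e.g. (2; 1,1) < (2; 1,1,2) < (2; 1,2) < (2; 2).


Σ has 5 primitive collections:

  P={3,4}:  v_{3} + v_{4} = 0 — sig = (2; —)
  P={3,5}:  v_{3} + v_{5} = v_{1} + v_{2} — sig = (2; 1,1)
  P={5,6,7}:  v_{5} + v_{6} + v_{7} = 0 — sig = (3; —)
  P={1,2,4}:  v_{1} + v_{2} + v_{4} = v_{5} — sig = (3; 1)
  P={1,2,6,7}:  v_{1} + v_{2} + v_{6} + v_{7} = v_{3} — sig = (4; 1)

so the primitive-relation signature multiset is
    |P|=2: 2 collections, coeffs (), (1,1)
    |P|=3: 2 collections, coeffs (), (1)
    |P|=4: 1 collection, coeffs (1)


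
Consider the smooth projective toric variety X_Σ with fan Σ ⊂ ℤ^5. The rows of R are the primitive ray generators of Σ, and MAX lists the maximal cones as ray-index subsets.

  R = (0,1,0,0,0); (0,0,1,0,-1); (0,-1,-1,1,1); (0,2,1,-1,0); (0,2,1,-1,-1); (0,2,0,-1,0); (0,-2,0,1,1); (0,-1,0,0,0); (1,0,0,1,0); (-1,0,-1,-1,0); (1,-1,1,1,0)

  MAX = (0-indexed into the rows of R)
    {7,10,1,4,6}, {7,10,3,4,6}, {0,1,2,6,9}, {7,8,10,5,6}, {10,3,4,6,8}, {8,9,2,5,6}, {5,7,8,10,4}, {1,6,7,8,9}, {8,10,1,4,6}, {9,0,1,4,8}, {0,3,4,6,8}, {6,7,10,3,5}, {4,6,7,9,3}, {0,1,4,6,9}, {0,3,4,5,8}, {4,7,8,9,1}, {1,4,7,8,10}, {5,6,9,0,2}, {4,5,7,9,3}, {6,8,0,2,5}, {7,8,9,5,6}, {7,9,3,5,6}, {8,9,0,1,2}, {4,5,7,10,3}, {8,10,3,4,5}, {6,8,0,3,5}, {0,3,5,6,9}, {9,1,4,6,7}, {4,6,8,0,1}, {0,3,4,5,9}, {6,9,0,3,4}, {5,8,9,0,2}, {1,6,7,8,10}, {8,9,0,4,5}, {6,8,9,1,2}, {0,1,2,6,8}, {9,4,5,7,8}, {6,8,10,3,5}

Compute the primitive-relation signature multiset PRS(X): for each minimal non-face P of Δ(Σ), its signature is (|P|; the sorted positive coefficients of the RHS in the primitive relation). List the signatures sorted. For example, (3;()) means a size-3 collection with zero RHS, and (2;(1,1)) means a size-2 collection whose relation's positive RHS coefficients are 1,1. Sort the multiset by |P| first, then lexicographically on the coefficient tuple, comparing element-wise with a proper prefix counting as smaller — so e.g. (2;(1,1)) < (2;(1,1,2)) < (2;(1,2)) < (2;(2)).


15 minimal non-faces of Δ(Σ) (on 11 rays):

  P={0,7}:  v_{0} + v_{7} = 0 ; sig = (2;())
  P={1,5}:  v_{1} + v_{5} = v_{4} ; sig = (2;(1))
  P={2,4}:  v_{2} + v_{4} = v_{0} ; sig = (2;(1))
  P={9,10}:  v_{9} + v_{10} = v_{7} ; sig = (2;(1))
  P={2,10}:  v_{2} + v_{10} = v_{6} + v_{8} ; sig = (2;(1,1))
  P={0,10}:  v_{0} + v_{10} = v_{4} + v_{6} + v_{8} ; sig = (2;(1,1,1))
  P={2,3}:  v_{2} + v_{3} = v_{0} + v_{5} + v_{6} ; sig = (2;(1,1,1))
  P={2,7}:  v_{2} + v_{7} = v_{6} + v_{8} + v_{9} ; sig = (2;(1,1,1))
  P={1,3}:  v_{1} + v_{3} = 2·v_{4} + v_{6} ; sig = (2;(1,2))
  P={3,8,9}:  v_{3} + v_{8} + v_{9} = v_{5} ; sig = (3;(1))
  P={4,5,6}:  v_{4} + v_{5} + v_{6} = v_{3} ; sig = (3;(1))
  P={3,7,8}:  v_{3} + v_{7} + v_{8} = v_{5} + v_{10} ; sig = (3;(1,1))
  P={4,6,8,9}:  v_{4} + v_{6} + v_{8} + v_{9} = 0 ; sig = (4;())
  P={0,6,8,9}:  v_{0} + v_{6} + v_{8} + v_{9} = v_{2} ; sig = (4;(1))
  P={4,6,7,8}:  v_{4} + v_{6} + v_{7} + v_{8} = v_{10} ; sig = (4;(1))

Sorted signature multiset PRS(X):
    |P|=2: 9 collections, coeffs (), (1), (1), (1), (1,1), (1,1,1), (1,1,1), (1,1,1), (1,2)
    |P|=3: 3 collections, coeffs (1), (1), (1,1)
    |P|=4: 3 collections, coeffs (), (1), (1)


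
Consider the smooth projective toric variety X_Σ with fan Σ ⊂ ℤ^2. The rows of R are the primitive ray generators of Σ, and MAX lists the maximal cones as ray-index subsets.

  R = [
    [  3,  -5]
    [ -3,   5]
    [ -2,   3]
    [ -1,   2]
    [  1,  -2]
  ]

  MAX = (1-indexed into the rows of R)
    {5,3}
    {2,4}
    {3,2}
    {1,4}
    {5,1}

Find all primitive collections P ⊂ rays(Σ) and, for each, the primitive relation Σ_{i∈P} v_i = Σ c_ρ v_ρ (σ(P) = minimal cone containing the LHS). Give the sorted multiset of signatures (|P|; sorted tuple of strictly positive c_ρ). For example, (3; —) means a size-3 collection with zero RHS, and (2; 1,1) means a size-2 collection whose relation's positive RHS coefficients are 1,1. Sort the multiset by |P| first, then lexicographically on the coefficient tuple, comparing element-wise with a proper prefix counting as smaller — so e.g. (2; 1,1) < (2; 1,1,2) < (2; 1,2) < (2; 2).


Primitive collections (5):

  P = {1,2}:  v_{1} + v_{2} = 0  →  sig = (2; —)
  P = {4,5}:  v_{4} + v_{5} = 0  →  sig = (2; —)
  P = {1,3}:  v_{1} + v_{3} = v_{5}  →  sig = (2; 1)
  P = {2,5}:  v_{2} + v_{5} = v_{3}  →  sig = (2; 1)
  P = {3,4}:  v_{3} + v_{4} = v_{2}  →  sig = (2; 1)

Sorted signature multiset PRS(X):
    (2; —)
    (2; —)
    (2; 1)
    (2; 1)
    (2; 1)


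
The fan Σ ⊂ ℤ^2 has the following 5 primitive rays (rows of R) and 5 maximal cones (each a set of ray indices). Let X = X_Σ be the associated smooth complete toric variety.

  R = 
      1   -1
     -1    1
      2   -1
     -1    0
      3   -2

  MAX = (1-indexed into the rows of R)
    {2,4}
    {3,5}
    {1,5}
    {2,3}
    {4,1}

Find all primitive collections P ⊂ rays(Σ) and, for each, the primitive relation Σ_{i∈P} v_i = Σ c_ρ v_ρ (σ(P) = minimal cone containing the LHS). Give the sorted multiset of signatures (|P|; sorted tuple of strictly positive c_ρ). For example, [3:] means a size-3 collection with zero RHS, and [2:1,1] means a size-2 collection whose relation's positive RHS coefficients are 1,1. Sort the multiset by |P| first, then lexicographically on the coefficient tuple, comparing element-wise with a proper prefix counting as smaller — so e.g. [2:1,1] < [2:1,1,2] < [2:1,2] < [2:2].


Primitive collections (5):

  {1,2}:  v_{1} + v_{2} = 0 ; sig = [2:]
  {1,3}:  v_{1} + v_{3} = v_{5} ; sig = [2:1]
  {2,5}:  v_{2} + v_{5} = v_{3} ; sig = [2:1]
  {3,4}:  v_{3} + v_{4} = v_{1} ; sig = [2:1]
  {4,5}:  v_{4} + v_{5} = 2·v_{1} ; sig = [2:2]

so the primitive-relation signature multiset is
{ [2:],  [2:1] ×3,  [2:2] }


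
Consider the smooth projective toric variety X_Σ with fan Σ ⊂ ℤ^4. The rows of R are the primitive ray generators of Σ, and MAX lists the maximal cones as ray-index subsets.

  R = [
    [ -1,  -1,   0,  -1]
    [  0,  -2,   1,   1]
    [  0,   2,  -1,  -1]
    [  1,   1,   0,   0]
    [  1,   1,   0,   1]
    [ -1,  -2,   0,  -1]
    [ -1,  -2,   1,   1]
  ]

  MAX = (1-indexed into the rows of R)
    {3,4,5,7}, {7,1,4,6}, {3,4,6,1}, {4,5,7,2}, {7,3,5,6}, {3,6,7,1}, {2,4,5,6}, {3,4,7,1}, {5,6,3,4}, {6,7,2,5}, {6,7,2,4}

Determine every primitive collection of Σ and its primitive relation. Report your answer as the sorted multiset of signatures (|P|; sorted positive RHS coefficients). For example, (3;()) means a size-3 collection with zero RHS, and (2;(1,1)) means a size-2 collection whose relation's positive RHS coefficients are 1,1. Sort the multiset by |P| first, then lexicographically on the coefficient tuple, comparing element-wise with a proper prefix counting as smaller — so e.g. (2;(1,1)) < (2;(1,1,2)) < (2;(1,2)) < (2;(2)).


Σ has 5 primitive collections:

  • {1,5}:  v_{1} + v_{5} = 0  ⟹  sig = (2;())
  • {2,3}:  v_{2} + v_{3} = 0  ⟹  sig = (2;())
  • {1,2}:  v_{1} + v_{2} = v_{4} + v_{6} + v_{7}  ⟹  sig = (2;(1,1,1))
  • {3,4,6,7}:  v_{3} + v_{4} + v_{6} + v_{7} = v_{1}  ⟹  sig = (4;(1))
  • {4,5,6,7}:  v_{4} + v_{5} + v_{6} + v_{7} = v_{2}  ⟹  sig = (4;(1))

Hence PRS(X_Σ) =
    |P|=2: 3 collections, coeffs (), (), (1,1,1)
    |P|=4: 2 collections, coeffs (1), (1)


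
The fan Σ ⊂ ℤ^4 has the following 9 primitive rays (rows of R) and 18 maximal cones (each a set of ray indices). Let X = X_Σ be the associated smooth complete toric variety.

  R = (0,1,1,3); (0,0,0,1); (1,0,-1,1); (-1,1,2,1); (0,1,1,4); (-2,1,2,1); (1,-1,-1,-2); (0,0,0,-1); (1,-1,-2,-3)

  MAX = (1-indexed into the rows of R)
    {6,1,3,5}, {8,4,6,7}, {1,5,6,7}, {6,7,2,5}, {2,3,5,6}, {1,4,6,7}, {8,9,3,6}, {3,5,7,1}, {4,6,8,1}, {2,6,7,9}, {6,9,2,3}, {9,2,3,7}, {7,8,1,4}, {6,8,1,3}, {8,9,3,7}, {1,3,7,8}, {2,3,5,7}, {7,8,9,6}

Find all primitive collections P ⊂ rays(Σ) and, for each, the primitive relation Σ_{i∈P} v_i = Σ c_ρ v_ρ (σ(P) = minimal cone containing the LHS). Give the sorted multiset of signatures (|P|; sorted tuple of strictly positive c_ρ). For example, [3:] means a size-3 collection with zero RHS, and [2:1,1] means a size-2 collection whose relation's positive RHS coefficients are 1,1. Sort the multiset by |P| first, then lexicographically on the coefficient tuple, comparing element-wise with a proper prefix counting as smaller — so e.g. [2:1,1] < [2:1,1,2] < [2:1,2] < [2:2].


11 minimal non-faces of Δ(Σ) (on 9 rays):

  P={2,8}:  v_{2} + v_{8} = 0  ⟹  sig = [2:]
  P={1,2}:  v_{1} + v_{2} = v_{5}  ⟹  sig = [2:1]
  P={5,8}:  v_{5} + v_{8} = v_{1}  ⟹  sig = [2:1]
  P={5,9}:  v_{5} + v_{9} = v_{3}  ⟹  sig = [2:1]
  P={1,9}:  v_{1} + v_{9} = v_{3} + v_{8}  ⟹  sig = [2:1,1]
  P={3,4}:  v_{3} + v_{4} = v_{1} + v_{8}  ⟹  sig = [2:1,1]
  P={2,4}:  v_{2} + v_{4} = v_{1} + v_{6} + v_{7}  ⟹  sig = [2:1,1,1]
  P={4,5}:  v_{4} + v_{5} = 2·v_{1} + v_{6} + v_{7}  ⟹  sig = [2:1,1,2]
  P={4,9}:  v_{4} + v_{9} = 2·v_{8}  ⟹  sig = [2:2]
  P={3,6,7}:  v_{3} + v_{6} + v_{7} = 0  ⟹  sig = [3:]
  P={1,6,7,8}:  v_{1} + v_{6} + v_{7} + v_{8} = v_{4}  ⟹  sig = [4:1]

Hence PRS(X_Σ) =
{ [2:],  [2:1] ×3,  [2:1,1] ×2,  [2:1,1,1],  [2:1,1,2],  [2:2],  [3:],  [4:1] }


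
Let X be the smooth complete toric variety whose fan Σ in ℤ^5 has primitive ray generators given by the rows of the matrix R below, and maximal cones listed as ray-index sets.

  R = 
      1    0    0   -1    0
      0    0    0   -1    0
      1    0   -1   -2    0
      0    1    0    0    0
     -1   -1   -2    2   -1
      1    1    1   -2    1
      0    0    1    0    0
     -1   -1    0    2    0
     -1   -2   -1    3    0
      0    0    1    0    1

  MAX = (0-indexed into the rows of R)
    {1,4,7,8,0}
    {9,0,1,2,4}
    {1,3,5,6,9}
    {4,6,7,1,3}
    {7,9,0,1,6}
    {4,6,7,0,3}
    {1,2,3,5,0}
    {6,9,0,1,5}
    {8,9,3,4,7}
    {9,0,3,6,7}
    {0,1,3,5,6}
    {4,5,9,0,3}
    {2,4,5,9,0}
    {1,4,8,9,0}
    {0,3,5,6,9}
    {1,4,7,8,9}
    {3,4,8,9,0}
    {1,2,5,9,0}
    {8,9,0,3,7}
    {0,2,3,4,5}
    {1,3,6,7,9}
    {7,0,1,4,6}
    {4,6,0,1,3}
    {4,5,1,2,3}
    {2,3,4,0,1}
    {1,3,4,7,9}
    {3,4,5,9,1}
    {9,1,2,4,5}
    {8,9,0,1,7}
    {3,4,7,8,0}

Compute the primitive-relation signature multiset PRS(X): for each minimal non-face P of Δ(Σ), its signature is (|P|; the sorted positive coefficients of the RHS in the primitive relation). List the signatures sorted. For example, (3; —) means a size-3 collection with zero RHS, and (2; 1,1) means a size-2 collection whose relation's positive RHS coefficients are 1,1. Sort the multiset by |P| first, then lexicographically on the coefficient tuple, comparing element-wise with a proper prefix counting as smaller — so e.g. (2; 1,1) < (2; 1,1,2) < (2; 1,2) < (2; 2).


Σ has 14 primitive collections:

  • {5,7}:  v_{5} + v_{7} = v_{9}  ⟹  sig = (2; 1)
  • {2,6}:  v_{2} + v_{6} = v_{0} + v_{1}  ⟹  sig = (2; 1,1)
  • {2,7}:  v_{2} + v_{7} = v_{0} + v_{1} + v_{4} + v_{9}  ⟹  sig = (2; 1,1,1,1)
  • {5,8}:  v_{5} + v_{8} = v_{0} + v_{4} + 2·v_{9}  ⟹  sig = (2; 1,1,2)
  • {6,8}:  v_{6} + v_{8} = v_{0} + 2·v_{7}  ⟹  sig = (2; 1,2)
  • {2,8}:  v_{2} + v_{8} = 2·v_{0} + v_{1} + 2·v_{4} + 2·v_{9}  ⟹  sig = (2; 1,2,2,2)
  • {4,5,6}:  v_{4} + v_{5} + v_{6} = 0  ⟹  sig = (3; —)
  • {4,6,9}:  v_{4} + v_{6} + v_{9} = v_{7}  ⟹  sig = (3; 1)
  • {1,3,8}:  v_{1} + v_{3} + v_{8} = v_{4} + v_{9}  ⟹  sig = (3; 1,1)
  • {2,3,9}:  v_{2} + v_{3} + v_{9} = v_{4} + 2·v_{5}  ⟹  sig = (3; 1,2)
  • {0,1,3,7}:  v_{0} + v_{1} + v_{3} + v_{7} = 0  ⟹  sig = (4; —)
  • {0,1,3,9}:  v_{0} + v_{1} + v_{3} + v_{9} = v_{5}  ⟹  sig = (4; 1)
  • {0,1,4,5}:  v_{0} + v_{1} + v_{4} + v_{5} = v_{2}  ⟹  sig = (4; 1)
  • {0,4,7,9}:  v_{0} + v_{4} + v_{7} + v_{9} = v_{8}  ⟹  sig = (4; 1)

so the primitive-relation signature multiset is
    (2; 1)
    (2; 1,1)
    (2; 1,1,1,1)
    (2; 1,1,2)
    (2; 1,2)
    (2; 1,2,2,2)
    (3; —)
    (3; 1)
    (3; 1,1)
    (3; 1,2)
    (4; —)
    (4; 1)
    (4; 1)
    (4; 1)


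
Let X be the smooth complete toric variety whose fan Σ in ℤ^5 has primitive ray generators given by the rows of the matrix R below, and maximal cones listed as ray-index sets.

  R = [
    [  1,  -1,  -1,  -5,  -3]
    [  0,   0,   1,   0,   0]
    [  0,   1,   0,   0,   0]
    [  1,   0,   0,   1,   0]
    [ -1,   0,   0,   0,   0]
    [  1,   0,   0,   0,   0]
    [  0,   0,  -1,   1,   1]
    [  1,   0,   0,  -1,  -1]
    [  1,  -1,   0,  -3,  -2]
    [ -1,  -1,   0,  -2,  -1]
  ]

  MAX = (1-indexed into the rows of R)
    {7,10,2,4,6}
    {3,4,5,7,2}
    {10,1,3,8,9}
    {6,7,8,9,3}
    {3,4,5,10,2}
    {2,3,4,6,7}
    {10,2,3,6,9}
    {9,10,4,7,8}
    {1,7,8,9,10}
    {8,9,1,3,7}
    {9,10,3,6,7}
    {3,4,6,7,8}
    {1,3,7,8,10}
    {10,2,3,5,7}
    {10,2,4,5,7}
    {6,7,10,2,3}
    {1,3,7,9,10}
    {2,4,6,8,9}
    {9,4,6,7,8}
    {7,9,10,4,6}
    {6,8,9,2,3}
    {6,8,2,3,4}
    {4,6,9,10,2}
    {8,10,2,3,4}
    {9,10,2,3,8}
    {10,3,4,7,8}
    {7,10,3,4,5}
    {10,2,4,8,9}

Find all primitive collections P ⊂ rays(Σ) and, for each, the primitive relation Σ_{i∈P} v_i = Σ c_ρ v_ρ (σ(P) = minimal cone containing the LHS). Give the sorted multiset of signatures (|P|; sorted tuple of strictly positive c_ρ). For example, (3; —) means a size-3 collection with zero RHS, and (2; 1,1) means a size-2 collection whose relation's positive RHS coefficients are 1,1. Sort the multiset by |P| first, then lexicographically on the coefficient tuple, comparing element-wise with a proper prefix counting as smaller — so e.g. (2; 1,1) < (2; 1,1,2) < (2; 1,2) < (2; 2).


Σ has 14 primitive collections:

  P = {5,6}:  v_{5} + v_{6} = 0  →  sig = (2; —)
  P = {5,9}:  v_{5} + v_{9} = v_{8} + v_{10}  →  sig = (2; 1,1)
  P = {5,8}:  v_{5} + v_{8} = v_{3} + v_{4} + v_{10}  →  sig = (2; 1,1,1)
  P = {1,2}:  v_{1} + v_{2} = v_{3} + v_{6} + v_{9} + v_{10}  →  sig = (2; 1,1,1,1)
  P = {1,6}:  v_{1} + v_{6} = v_{3} + v_{7} + 2·v_{9}  →  sig = (2; 1,1,2)
  P = {1,5}:  v_{1} + v_{5} = v_{3} + v_{7} + 2·v_{8} + 2·v_{10}  →  sig = (2; 1,1,2,2)
  P = {1,4}:  v_{1} + v_{4} = v_{7} + 3·v_{8} + v_{10}  →  sig = (2; 1,1,3)
  P = {2,7,8}:  v_{2} + v_{7} + v_{8} = v_{6}  →  sig = (3; 1)
  P = {6,8,10}:  v_{6} + v_{8} + v_{10} = v_{9}  →  sig = (3; 1)
  P = {2,7,9}:  v_{2} + v_{7} + v_{9} = 2·v_{6} + v_{10}  →  sig = (3; 1,2)
  P = {3,4,9}:  v_{3} + v_{4} + v_{9} = 2·v_{8}  →  sig = (3; 2)
  P = {3,4,6,10}:  v_{3} + v_{4} + v_{6} + v_{10} = v_{8}  →  sig = (4; 1)
  P = {2,3,4,7,10}:  v_{2} + v_{3} + v_{4} + v_{7} + v_{10} = 0  →  sig = (5; —)
  P = {3,7,8,9,10}:  v_{3} + v_{7} + v_{8} + v_{9} + v_{10} = v_{1}  →  sig = (5; 1)

Signatures (|P|; sorted positive RHS coefficients), sorted:
    (2; —)
    (2; 1,1)
    (2; 1,1,1)
    (2; 1,1,1,1)
    (2; 1,1,2)
    (2; 1,1,2,2)
    (2; 1,1,3)
    (3; 1)
    (3; 1)
    (3; 1,2)
    (3; 2)
    (4; 1)
    (5; —)
    (5; 1)


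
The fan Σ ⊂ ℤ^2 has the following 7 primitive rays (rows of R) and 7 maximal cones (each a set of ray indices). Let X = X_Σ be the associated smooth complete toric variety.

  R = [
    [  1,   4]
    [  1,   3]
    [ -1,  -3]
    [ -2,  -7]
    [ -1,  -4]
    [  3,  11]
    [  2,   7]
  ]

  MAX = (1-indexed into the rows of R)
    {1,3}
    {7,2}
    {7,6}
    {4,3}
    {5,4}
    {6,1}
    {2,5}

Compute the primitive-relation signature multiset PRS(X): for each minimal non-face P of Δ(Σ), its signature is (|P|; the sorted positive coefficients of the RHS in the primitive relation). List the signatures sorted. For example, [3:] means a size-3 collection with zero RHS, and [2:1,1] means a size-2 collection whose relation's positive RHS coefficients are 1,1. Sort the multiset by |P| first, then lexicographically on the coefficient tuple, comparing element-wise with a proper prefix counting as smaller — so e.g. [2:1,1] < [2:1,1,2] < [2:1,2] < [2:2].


Δ(Σ) — 7 vertices, 14 min non-faces:

  {1,5}:  v_{1} + v_{5} = 0  →  sig = [2:]
  {2,3}:  v_{2} + v_{3} = 0  →  sig = [2:]
  {4,7}:  v_{4} + v_{7} = 0  →  sig = [2:]
  {1,2}:  v_{1} + v_{2} = v_{7}  →  sig = [2:1]
  {1,4}:  v_{1} + v_{4} = v_{3}  →  sig = [2:1]
  {1,7}:  v_{1} + v_{7} = v_{6}  →  sig = [2:1]
  {2,4}:  v_{2} + v_{4} = v_{5}  →  sig = [2:1]
  {3,5}:  v_{3} + v_{5} = v_{4}  →  sig = [2:1]
  {3,7}:  v_{3} + v_{7} = v_{1}  →  sig = [2:1]
  {4,6}:  v_{4} + v_{6} = v_{1}  →  sig = [2:1]
  {5,6}:  v_{5} + v_{6} = v_{7}  →  sig = [2:1]
  {5,7}:  v_{5} + v_{7} = v_{2}  →  sig = [2:1]
  {2,6}:  v_{2} + v_{6} = 2·v_{7}  →  sig = [2:2]
  {3,6}:  v_{3} + v_{6} = 2·v_{1}  →  sig = [2:2]

Signatures (|P|; sorted positive RHS coefficients), sorted:
{ [2:] ×3,  [2:1] ×9,  [2:2] ×2 }


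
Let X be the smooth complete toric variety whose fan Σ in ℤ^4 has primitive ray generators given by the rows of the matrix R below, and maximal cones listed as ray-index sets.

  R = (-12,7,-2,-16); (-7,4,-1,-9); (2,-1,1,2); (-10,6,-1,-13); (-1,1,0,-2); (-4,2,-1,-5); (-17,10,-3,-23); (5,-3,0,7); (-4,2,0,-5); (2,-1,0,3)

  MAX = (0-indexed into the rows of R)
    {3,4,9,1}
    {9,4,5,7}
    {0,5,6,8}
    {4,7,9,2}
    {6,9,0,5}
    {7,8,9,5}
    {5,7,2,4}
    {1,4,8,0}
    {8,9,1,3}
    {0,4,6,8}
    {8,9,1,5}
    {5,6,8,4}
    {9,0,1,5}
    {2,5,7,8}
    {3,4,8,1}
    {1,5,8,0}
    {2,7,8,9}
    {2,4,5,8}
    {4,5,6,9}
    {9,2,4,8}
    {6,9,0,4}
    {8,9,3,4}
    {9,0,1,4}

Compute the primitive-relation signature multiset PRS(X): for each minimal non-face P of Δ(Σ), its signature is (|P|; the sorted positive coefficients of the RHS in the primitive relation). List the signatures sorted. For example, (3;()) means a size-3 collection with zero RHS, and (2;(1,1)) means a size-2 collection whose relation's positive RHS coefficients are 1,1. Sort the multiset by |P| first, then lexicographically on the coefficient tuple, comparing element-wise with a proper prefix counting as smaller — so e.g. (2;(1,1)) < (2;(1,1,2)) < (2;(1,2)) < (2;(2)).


20 collections generate NE(X_Σ); each relation:

  {1,2}:  v_{1} + v_{2} = v_{4} + v_{8}  so sig = (2;(1,1))
  {1,7}:  v_{1} + v_{7} = v_{5} + v_{9}  so sig = (2;(1,1))
  {3,7}:  v_{3} + v_{7} = v_{1} + v_{9}  so sig = (2;(1,1))
  {0,2}:  v_{0} + v_{2} = 2·v_{4} + v_{5} + v_{8}  so sig = (2;(1,1,2))
  {0,7}:  v_{0} + v_{7} = v_{4} + 2·v_{5} + v_{9}  so sig = (2;(1,1,2))
  {3,6}:  v_{3} + v_{6} = v_{0} + 2·v_{1} + v_{4}  so sig = (2;(1,1,2))
  {2,3}:  v_{2} + v_{3} = 2·v_{4} + 2·v_{8} + v_{9}  so sig = (2;(1,2,2))
  {2,6}:  v_{2} + v_{6} = 3·v_{4} + 2·v_{5} + v_{8}  so sig = (2;(1,2,3))
  {6,7}:  v_{6} + v_{7} = 2·v_{4} + 3·v_{5} + v_{9}  so sig = (2;(1,2,3))
  {0,3}:  v_{0} + v_{3} = 3·v_{1} + v_{4}  so sig = (2;(1,3))
  {1,6}:  v_{1} + v_{6} = 2·v_{0}  so sig = (2;(2))
  {3,5}:  v_{3} + v_{5} = 2·v_{1}  so sig = (2;(2))
  {2,5,9}:  v_{2} + v_{5} + v_{9} = 0  so sig = (3;())
  {4,7,8}:  v_{4} + v_{7} + v_{8} = 0  so sig = (3;())
  {0,4,5}:  v_{0} + v_{4} + v_{5} = v_{6}  so sig = (3;(1))
  {1,4,5}:  v_{1} + v_{4} + v_{5} = v_{0}  so sig = (3;(1))
  {6,8,9}:  v_{6} + v_{8} + v_{9} = v_{0} + v_{1}  so sig = (3;(1,1))
  {0,8,9}:  v_{0} + v_{8} + v_{9} = 2·v_{1}  so sig = (3;(2))
  {1,4,8,9}:  v_{1} + v_{4} + v_{8} + v_{9} = v_{3}  so sig = (4;(1))
  {4,5,8,9}:  v_{4} + v_{5} + v_{8} + v_{9} = v_{1}  so sig = (4;(1))

so the primitive-relation signature multiset is
[(2;(1,1)), (2;(1,1)), (2;(1,1)), (2;(1,1,2)), (2;(1,1,2)), (2;(1,1,2)), (2;(1,2,2)), (2;(1,2,3)), (2;(1,2,3)), (2;(1,3)), (2;(2)), (2;(2)), (3;()), (3;()), (3;(1)), (3;(1)), (3;(1,1)), (3;(2)), (4;(1)), (4;(1))]


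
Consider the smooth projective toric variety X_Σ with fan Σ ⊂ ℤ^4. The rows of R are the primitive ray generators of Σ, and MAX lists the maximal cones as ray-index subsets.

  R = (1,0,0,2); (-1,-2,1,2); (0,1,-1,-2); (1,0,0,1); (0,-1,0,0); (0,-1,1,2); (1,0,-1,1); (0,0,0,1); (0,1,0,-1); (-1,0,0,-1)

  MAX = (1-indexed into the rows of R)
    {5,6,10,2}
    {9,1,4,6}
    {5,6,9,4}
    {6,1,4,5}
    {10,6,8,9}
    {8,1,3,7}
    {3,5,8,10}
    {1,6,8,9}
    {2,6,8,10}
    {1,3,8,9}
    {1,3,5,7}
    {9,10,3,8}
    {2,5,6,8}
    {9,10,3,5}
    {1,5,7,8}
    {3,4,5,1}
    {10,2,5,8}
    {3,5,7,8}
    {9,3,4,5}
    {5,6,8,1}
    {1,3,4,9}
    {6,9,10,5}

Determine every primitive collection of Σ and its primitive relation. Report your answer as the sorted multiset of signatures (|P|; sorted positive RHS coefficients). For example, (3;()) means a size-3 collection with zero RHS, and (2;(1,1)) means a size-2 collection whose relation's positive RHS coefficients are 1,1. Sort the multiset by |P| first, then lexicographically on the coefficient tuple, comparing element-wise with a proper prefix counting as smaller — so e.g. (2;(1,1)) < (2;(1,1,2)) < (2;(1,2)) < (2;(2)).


17 minimal non-faces of Δ(Σ) (on 10 rays):

  P = {3,6}:  v_{3} + v_{6} = 0  ⇒ sig = (2;())
  P = {4,10}:  v_{4} + v_{10} = 0  ⇒ sig = (2;())
  P = {1,10}:  v_{1} + v_{10} = v_{8}  ⇒ sig = (2;(1))
  P = {4,8}:  v_{4} + v_{8} = v_{1}  ⇒ sig = (2;(1))
  P = {2,9}:  v_{2} + v_{9} = v_{6} + v_{10}  ⇒ sig = (2;(1,1))
  P = {7,9}:  v_{7} + v_{9} = v_{1} + v_{3}  ⇒ sig = (2;(1,1))
  P = {2,3}:  v_{2} + v_{3} = v_{5} + v_{8} + v_{10}  ⇒ sig = (2;(1,1,1))
  P = {2,4}:  v_{2} + v_{4} = v_{5} + v_{6} + v_{8}  ⇒ sig = (2;(1,1,1))
  P = {6,7}:  v_{6} + v_{7} = v_{1} + v_{5} + v_{8}  ⇒ sig = (2;(1,1,1))
  P = {1,2}:  v_{1} + v_{2} = v_{5} + v_{6} + 2·v_{8}  ⇒ sig = (2;(1,1,2))
  P = {4,7}:  v_{4} + v_{7} = 2·v_{1} + v_{3} + v_{5}  ⇒ sig = (2;(1,1,2))
  P = {7,10}:  v_{7} + v_{10} = v_{3} + v_{5} + 2·v_{8}  ⇒ sig = (2;(1,1,2))
  P = {2,7}:  v_{2} + v_{7} = 2·v_{5} + 3·v_{8}  ⇒ sig = (2;(2,3))
  P = {5,8,9}:  v_{5} + v_{8} + v_{9} = 0  ⇒ sig = (3;())
  P = {1,5,9}:  v_{1} + v_{5} + v_{9} = v_{4}  ⇒ sig = (3;(1))
  P = {1,3,5,8}:  v_{1} + v_{3} + v_{5} + v_{8} = v_{7}  ⇒ sig = (4;(1))
  P = {5,6,8,10}:  v_{5} + v_{6} + v_{8} + v_{10} = v_{2}  ⇒ sig = (4;(1))

Sorted signature multiset PRS(X):
    |P|=2: 13 collections, coeffs (), (), (1), (1), (1,1), (1,1), (1,1,1), (1,1,1), (1,1,1), (1,1,2), (1,1,2), (1,1,2), (2,3)
    |P|=3: 2 collections, coeffs (), (1)
    |P|=4: 2 collections, coeffs (1), (1)


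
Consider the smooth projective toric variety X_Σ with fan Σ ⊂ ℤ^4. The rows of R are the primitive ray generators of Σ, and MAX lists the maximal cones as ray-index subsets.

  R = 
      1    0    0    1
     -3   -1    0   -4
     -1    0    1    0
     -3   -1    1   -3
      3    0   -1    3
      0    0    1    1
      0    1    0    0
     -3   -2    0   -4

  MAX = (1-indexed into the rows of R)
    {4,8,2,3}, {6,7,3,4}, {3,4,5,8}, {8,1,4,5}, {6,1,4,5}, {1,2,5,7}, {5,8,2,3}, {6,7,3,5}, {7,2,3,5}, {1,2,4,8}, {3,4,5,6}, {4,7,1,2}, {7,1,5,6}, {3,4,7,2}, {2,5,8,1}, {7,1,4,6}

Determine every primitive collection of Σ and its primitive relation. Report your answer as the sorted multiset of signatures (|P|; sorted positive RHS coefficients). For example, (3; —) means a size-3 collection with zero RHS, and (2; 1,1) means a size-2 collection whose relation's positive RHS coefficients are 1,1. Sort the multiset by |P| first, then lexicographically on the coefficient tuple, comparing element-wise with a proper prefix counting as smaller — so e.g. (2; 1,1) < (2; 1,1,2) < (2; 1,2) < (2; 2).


6 minimal non-faces of Δ(Σ) (on 8 rays):

  {1,3}:  v_{1} + v_{3} = v_{6} ; sig = (2; 1)
  {2,6}:  v_{2} + v_{6} = v_{4} ; sig = (2; 1)
  {7,8}:  v_{7} + v_{8} = v_{2} ; sig = (2; 1)
  {6,8}:  v_{6} + v_{8} = 2·v_{4} + v_{5} ; sig = (2; 1,2)
  {4,5,7}:  v_{4} + v_{5} + v_{7} = 0 ; sig = (3; —)
  {2,4,5}:  v_{2} + v_{4} + v_{5} = v_{8} ; sig = (3; 1)

Sorted signature multiset PRS(X):
    |P|=2: 4 collections, coeffs (1), (1), (1), (1,2)
    |P|=3: 2 collections, coeffs (), (1)


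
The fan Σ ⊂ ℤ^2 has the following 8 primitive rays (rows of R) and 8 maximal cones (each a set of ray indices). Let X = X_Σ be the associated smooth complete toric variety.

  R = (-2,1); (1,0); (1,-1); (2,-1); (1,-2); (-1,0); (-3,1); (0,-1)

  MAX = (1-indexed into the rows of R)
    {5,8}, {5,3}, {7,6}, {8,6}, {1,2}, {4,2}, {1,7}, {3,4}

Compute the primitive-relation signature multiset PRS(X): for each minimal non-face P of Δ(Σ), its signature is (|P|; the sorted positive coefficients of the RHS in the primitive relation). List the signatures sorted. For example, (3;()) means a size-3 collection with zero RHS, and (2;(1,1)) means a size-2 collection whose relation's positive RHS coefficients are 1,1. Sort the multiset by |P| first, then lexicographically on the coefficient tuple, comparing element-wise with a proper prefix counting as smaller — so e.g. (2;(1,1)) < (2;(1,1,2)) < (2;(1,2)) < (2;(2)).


Σ has 20 primitive collections:

  • {1,4}:  v_{1} + v_{4} = 0  so sig = (2;())
  • {2,6}:  v_{2} + v_{6} = 0  so sig = (2;())
  • {1,3}:  v_{1} + v_{3} = v_{6}  so sig = (2;(1))
  • {1,6}:  v_{1} + v_{6} = v_{7}  so sig = (2;(1))
  • {2,3}:  v_{2} + v_{3} = v_{4}  so sig = (2;(1))
  • {2,7}:  v_{2} + v_{7} = v_{1}  so sig = (2;(1))
  • {2,8}:  v_{2} + v_{8} = v_{3}  so sig = (2;(1))
  • {3,6}:  v_{3} + v_{6} = v_{8}  so sig = (2;(1))
  • {3,8}:  v_{3} + v_{8} = v_{5}  so sig = (2;(1))
  • {4,6}:  v_{4} + v_{6} = v_{3}  so sig = (2;(1))
  • {4,7}:  v_{4} + v_{7} = v_{6}  so sig = (2;(1))
  • {1,5}:  v_{1} + v_{5} = v_{6} + v_{8}  so sig = (2;(1,1))
  • {5,7}:  v_{5} + v_{7} = 2·v_{6} + v_{8}  so sig = (2;(1,2))
  • {1,8}:  v_{1} + v_{8} = 2·v_{6}  so sig = (2;(2))
  • {2,5}:  v_{2} + v_{5} = 2·v_{3}  so sig = (2;(2))
  • {3,7}:  v_{3} + v_{7} = 2·v_{6}  so sig = (2;(2))
  • {4,8}:  v_{4} + v_{8} = 2·v_{3}  so sig = (2;(2))
  • {5,6}:  v_{5} + v_{6} = 2·v_{8}  so sig = (2;(2))
  • {4,5}:  v_{4} + v_{5} = 3·v_{3}  so sig = (2;(3))
  • {7,8}:  v_{7} + v_{8} = 3·v_{6}  so sig = (2;(3))

Hence PRS(X_Σ) =
[(2;()), (2;()), (2;(1)), (2;(1)), (2;(1)), (2;(1)), (2;(1)), (2;(1)), (2;(1)), (2;(1)), (2;(1)), (2;(1,1)), (2;(1,2)), (2;(2)), (2;(2)), (2;(2)), (2;(2)), (2;(2)), (2;(3)), (2;(3))]


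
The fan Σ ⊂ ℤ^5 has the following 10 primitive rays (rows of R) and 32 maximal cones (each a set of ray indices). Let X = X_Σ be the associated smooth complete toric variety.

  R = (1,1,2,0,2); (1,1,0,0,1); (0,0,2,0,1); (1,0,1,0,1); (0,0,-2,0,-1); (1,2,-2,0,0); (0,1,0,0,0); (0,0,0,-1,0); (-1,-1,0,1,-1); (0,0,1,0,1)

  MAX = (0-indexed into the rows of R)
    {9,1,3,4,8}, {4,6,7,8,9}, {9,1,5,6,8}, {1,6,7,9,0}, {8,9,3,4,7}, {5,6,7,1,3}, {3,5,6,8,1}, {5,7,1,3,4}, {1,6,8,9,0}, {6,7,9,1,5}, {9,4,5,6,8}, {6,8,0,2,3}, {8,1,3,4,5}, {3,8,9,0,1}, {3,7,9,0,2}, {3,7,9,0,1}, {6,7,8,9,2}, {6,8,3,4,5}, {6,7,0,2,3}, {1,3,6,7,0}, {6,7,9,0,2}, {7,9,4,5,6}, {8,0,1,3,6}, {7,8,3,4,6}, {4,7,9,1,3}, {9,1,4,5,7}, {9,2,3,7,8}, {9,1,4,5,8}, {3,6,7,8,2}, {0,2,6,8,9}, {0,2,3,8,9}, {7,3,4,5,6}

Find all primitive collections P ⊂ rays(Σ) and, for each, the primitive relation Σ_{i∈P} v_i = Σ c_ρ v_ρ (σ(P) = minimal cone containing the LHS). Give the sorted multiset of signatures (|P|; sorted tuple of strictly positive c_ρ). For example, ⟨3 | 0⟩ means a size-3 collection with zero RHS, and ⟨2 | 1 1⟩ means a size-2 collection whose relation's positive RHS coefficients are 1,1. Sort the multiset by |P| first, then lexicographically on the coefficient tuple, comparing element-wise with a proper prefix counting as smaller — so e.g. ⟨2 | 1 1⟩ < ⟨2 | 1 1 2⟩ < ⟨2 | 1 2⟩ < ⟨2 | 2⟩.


11 minimal non-faces of Δ(Σ) (on 10 rays):

  • {2,4}:  v_{2} + v_{4} = 0 ; sig = ⟨2 | 0⟩
  • {0,4}:  v_{0} + v_{4} = v_{1} ; sig = ⟨2 | 1⟩
  • {1,2}:  v_{1} + v_{2} = v_{0} ; sig = ⟨2 | 1⟩
  • {2,5}:  v_{2} + v_{5} = v_{1} + v_{6} ; sig = ⟨2 | 1 1⟩
  • {0,5}:  v_{0} + v_{5} = 2·v_{1} + v_{6} ; sig = ⟨2 | 1 2⟩
  • {1,7,8}:  v_{1} + v_{7} + v_{8} = 0 ; sig = ⟨3 | 0⟩
  • {0,7,8}:  v_{0} + v_{7} + v_{8} = v_{2} ; sig = ⟨3 | 1⟩
  • {1,4,6}:  v_{1} + v_{4} + v_{6} = v_{5} ; sig = ⟨3 | 1⟩
  • {3,6,9}:  v_{3} + v_{6} + v_{9} = v_{0} ; sig = ⟨3 | 1⟩
  • {5,7,8}:  v_{5} + v_{7} + v_{8} = v_{4} + v_{6} ; sig = ⟨3 | 1 1⟩
  • {3,5,9}:  v_{3} + v_{5} + v_{9} = 2·v_{1} ; sig = ⟨3 | 2⟩

Hence PRS(X_Σ) =
    ⟨2 | 0⟩
    ⟨2 | 1⟩
    ⟨2 | 1⟩
    ⟨2 | 1 1⟩
    ⟨2 | 1 2⟩
    ⟨3 | 0⟩
    ⟨3 | 1⟩
    ⟨3 | 1⟩
    ⟨3 | 1⟩
    ⟨3 | 1 1⟩
    ⟨3 | 2⟩


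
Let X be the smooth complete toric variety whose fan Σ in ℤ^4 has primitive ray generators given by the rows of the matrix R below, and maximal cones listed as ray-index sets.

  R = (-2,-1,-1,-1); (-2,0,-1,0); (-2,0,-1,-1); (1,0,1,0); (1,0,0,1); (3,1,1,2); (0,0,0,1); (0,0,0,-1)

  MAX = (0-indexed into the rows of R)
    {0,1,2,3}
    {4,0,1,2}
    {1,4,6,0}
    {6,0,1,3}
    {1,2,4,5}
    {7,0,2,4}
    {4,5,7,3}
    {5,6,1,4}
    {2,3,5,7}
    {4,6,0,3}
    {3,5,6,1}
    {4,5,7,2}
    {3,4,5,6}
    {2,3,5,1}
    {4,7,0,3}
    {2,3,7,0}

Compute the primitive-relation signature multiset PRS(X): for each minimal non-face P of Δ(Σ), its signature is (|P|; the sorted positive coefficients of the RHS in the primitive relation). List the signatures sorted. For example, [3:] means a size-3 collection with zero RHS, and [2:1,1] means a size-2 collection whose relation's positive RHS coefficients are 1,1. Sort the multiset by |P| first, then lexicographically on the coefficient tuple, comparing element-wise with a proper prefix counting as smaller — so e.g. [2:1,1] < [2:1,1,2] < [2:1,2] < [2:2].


Primitive collections (6):

  {6,7}:  v_{6} + v_{7} = 0 ; sig = [2:]
  {0,5}:  v_{0} + v_{5} = v_{4} ; sig = [2:1]
  {1,7}:  v_{1} + v_{7} = v_{2} ; sig = [2:1]
  {2,6}:  v_{2} + v_{6} = v_{1} ; sig = [2:1]
  {2,3,4}:  v_{2} + v_{3} + v_{4} = 0 ; sig = [3:]
  {1,3,4}:  v_{1} + v_{3} + v_{4} = v_{6} ; sig = [3:1]

Hence PRS(X_Σ) =
{ [2:],  [2:1] ×3,  [3:],  [3:1] }


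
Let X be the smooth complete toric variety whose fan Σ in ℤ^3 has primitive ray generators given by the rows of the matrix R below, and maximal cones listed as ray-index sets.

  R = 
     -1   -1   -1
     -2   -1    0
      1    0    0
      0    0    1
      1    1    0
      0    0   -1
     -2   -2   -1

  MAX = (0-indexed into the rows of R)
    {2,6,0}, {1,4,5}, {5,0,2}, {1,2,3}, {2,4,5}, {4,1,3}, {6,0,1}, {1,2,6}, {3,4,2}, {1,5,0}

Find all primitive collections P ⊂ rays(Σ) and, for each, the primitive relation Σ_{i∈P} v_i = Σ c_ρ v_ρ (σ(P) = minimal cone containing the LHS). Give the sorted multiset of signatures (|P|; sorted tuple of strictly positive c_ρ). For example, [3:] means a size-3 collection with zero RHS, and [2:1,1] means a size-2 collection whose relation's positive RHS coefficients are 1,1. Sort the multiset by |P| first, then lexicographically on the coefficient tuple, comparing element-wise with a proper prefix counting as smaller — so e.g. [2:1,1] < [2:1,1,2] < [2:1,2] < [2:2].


Primitive collections (9):

  • {3,5}:  v_{3} + v_{5} = 0 ; sig = [2:]
  • {0,4}:  v_{0} + v_{4} = v_{5} ; sig = [2:1]
  • {4,6}:  v_{4} + v_{6} = v_{0} ; sig = [2:1]
  • {0,3}:  v_{0} + v_{3} = v_{1} + v_{2} ; sig = [2:1,1]
  • {5,6}:  v_{5} + v_{6} = 2·v_{0} ; sig = [2:2]
  • {3,6}:  v_{3} + v_{6} = 2·v_{1} + 2·v_{2} ; sig = [2:2,2]
  • {1,2,4}:  v_{1} + v_{2} + v_{4} = 0 ; sig = [3:]
  • {0,1,2}:  v_{0} + v_{1} + v_{2} = v_{6} ; sig = [3:1]
  • {1,2,5}:  v_{1} + v_{2} + v_{5} = v_{0} ; sig = [3:1]

Hence PRS(X_Σ) =
[[2:], [2:1], [2:1], [2:1,1], [2:2], [2:2,2], [3:], [3:1], [3:1]]


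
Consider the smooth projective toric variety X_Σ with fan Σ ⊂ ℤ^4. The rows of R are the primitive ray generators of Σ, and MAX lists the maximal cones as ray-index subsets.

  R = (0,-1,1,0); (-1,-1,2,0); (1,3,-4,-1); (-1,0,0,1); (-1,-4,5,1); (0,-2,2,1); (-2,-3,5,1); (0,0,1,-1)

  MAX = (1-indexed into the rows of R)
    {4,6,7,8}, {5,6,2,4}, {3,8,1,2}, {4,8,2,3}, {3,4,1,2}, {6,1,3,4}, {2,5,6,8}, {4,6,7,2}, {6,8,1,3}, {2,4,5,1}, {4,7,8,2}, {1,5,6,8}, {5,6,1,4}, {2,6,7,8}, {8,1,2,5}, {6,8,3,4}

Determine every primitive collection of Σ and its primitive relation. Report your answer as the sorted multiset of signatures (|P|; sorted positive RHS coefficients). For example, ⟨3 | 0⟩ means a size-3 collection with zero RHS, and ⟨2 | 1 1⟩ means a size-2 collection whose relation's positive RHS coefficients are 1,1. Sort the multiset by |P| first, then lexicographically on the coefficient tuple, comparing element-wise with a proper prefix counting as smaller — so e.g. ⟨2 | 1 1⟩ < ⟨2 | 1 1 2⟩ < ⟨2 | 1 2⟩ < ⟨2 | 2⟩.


The 9 primitive collections of Σ (r=8, n=4):

  • {3,5}:  v_{3} + v_{5} = v_{1}  ⟹  sig = ⟨2 | 1⟩
  • {3,7}:  v_{3} + v_{7} = v_{4} + v_{8}  ⟹  sig = ⟨2 | 1 1⟩
  • {1,7}:  v_{1} + v_{7} = 2·v_{2} + v_{6}  ⟹  sig = ⟨2 | 1 2⟩
  • {5,7}:  v_{5} + v_{7} = 3·v_{2} + 2·v_{6}  ⟹  sig = ⟨2 | 2 3⟩
  • {2,3,6}:  v_{2} + v_{3} + v_{6} = 0  ⟹  sig = ⟨3 | 0⟩
  • {1,2,6}:  v_{1} + v_{2} + v_{6} = v_{5}  ⟹  sig = ⟨3 | 1⟩
  • {1,4,8}:  v_{1} + v_{4} + v_{8} = v_{2}  ⟹  sig = ⟨3 | 1⟩
  • {4,5,8}:  v_{4} + v_{5} + v_{8} = 2·v_{2} + v_{6}  ⟹  sig = ⟨3 | 1 2⟩
  • {2,4,6,8}:  v_{2} + v_{4} + v_{6} + v_{8} = v_{7}  ⟹  sig = ⟨4 | 1⟩

Signatures (|P|; sorted positive RHS coefficients), sorted:
    ⟨2 | 1⟩
    ⟨2 | 1 1⟩
    ⟨2 | 1 2⟩
    ⟨2 | 2 3⟩
    ⟨3 | 0⟩
    ⟨3 | 1⟩
    ⟨3 | 1⟩
    ⟨3 | 1 2⟩
    ⟨4 | 1⟩


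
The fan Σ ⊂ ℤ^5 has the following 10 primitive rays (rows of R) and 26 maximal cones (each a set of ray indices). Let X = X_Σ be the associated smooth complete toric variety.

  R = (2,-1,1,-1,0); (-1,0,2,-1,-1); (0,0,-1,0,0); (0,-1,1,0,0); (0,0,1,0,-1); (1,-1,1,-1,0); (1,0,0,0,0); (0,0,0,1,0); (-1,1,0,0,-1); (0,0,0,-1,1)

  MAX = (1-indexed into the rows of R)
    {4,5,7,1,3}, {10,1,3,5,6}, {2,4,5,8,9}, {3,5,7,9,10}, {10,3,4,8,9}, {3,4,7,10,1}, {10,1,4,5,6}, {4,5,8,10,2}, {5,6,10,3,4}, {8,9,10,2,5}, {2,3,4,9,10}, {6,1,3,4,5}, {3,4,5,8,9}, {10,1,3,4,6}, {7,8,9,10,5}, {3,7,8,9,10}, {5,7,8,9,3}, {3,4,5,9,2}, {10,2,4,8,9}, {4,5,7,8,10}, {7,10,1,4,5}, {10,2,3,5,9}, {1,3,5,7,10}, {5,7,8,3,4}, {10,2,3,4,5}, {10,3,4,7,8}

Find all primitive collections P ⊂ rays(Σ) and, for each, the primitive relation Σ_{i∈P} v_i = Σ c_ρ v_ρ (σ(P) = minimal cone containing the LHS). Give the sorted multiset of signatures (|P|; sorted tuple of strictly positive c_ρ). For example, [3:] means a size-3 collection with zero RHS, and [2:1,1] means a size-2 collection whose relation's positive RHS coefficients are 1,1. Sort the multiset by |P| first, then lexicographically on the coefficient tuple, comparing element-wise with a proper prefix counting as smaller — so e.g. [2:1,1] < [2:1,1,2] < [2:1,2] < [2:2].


The 14 primitive collections of Σ (r=10, n=5):

  • {6,7}:  v_{6} + v_{7} = v_{1}  ⟹  sig = [2:1]
  • {6,8}:  v_{6} + v_{8} = v_{4} + v_{7}  ⟹  sig = [2:1,1]
  • {1,9}:  v_{1} + v_{9} = v_{3} + 2·v_{5} + v_{7} + v_{10}  ⟹  sig = [2:1,1,1,2]
  • {1,2}:  v_{1} + v_{2} = 2·v_{5} + v_{6} + v_{10}  ⟹  sig = [2:1,1,2]
  • {6,9}:  v_{6} + v_{9} = v_{3} + 2·v_{5} + v_{10}  ⟹  sig = [2:1,1,2]
  • {2,6}:  v_{2} + v_{6} = v_{3} + v_{4} + 3·v_{5} + 2·v_{10}  ⟹  sig = [2:1,1,2,3]
  • {1,8}:  v_{1} + v_{8} = v_{4} + 2·v_{7}  ⟹  sig = [2:1,2]
  • {2,7}:  v_{2} + v_{7} = 2·v_{5} + v_{10}  ⟹  sig = [2:1,2]
  • {4,7,9}:  v_{4} + v_{7} + v_{9} = v_{5}  ⟹  sig = [3:1]
  • {2,3,8}:  v_{2} + v_{3} + v_{8} = v_{4} + v_{9}  ⟹  sig = [3:1,1]
  • {3,5,8,10}:  v_{3} + v_{5} + v_{8} + v_{10} = 0  ⟹  sig = [4:]
  • {4,5,9,10}:  v_{4} + v_{5} + v_{9} + v_{10} = v_{2}  ⟹  sig = [4:1]
  • {3,4,5,7,10}:  v_{3} + v_{4} + v_{5} + v_{7} + v_{10} = v_{6}  ⟹  sig = [5:1]
  • {1,3,4,5,10}:  v_{1} + v_{3} + v_{4} + v_{5} + v_{10} = 2·v_{6}  ⟹  sig = [5:2]

Hence PRS(X_Σ) =
    [2:1]
    [2:1,1]
    [2:1,1,1,2]
    [2:1,1,2]
    [2:1,1,2]
    [2:1,1,2,3]
    [2:1,2]
    [2:1,2]
    [3:1]
    [3:1,1]
    [4:]
    [4:1]
    [5:1]
    [5:2]


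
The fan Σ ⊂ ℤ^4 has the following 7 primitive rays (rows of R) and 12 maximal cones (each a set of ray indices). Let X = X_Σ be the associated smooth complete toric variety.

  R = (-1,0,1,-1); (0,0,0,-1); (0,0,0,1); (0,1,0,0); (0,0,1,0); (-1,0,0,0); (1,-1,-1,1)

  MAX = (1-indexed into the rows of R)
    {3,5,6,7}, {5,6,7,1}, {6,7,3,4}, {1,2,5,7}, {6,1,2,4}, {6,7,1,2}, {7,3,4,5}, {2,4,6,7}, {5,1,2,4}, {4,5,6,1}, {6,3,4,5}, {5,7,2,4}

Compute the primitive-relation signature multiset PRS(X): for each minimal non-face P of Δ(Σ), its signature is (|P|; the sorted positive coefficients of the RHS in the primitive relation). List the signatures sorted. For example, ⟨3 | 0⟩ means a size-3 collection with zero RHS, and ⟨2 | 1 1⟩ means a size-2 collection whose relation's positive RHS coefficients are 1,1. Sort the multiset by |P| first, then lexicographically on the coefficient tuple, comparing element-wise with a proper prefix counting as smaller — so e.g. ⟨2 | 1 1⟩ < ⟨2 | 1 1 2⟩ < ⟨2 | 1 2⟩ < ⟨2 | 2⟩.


Δ(Σ) — 7 vertices, 5 min non-faces:

  P={2,3}:  v_{2} + v_{3} = 0  so sig = ⟨2 | 0⟩
  P={1,3}:  v_{1} + v_{3} = v_{5} + v_{6}  so sig = ⟨2 | 1 1⟩
  P={1,4,7}:  v_{1} + v_{4} + v_{7} = 0  so sig = ⟨3 | 0⟩
  P={2,5,6}:  v_{2} + v_{5} + v_{6} = v_{1}  so sig = ⟨3 | 1⟩
  P={4,5,6,7}:  v_{4} + v_{5} + v_{6} + v_{7} = v_{3}  so sig = ⟨4 | 1⟩

Sorted signature multiset PRS(X):
{ ⟨2 | 0⟩,  ⟨2 | 1 1⟩,  ⟨3 | 0⟩,  ⟨3 | 1⟩,  ⟨4 | 1⟩ }


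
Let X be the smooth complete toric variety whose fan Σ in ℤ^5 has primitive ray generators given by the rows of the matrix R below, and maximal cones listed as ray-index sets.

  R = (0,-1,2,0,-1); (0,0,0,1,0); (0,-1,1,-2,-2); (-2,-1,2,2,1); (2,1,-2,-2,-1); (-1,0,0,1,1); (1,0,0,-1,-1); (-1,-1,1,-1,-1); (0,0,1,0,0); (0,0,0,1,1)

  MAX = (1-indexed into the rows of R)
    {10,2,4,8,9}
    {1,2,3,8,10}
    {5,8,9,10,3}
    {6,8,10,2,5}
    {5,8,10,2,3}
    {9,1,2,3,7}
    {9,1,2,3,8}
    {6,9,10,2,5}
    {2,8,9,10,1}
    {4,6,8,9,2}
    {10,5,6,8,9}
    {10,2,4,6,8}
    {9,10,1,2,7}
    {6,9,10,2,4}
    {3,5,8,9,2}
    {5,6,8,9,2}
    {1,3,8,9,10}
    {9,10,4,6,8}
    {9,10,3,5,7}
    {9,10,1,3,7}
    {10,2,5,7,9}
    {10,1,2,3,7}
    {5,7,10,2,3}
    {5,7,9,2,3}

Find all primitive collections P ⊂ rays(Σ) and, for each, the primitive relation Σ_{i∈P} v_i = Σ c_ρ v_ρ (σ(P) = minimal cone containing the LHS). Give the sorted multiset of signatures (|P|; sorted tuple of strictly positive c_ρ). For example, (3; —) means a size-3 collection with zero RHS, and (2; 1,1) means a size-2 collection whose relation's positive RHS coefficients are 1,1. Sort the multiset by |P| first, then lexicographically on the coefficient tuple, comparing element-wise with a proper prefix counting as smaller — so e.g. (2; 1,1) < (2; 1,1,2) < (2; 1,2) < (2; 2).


The 12 primitive collections of Σ (r=10, n=5):

  P={4,5}:  v_{4} + v_{5} = 0  ⇒ sig = (2; —)
  P={6,7}:  v_{6} + v_{7} = 0  ⇒ sig = (2; —)
  P={3,6}:  v_{3} + v_{6} = v_{8}  ⇒ sig = (2; 1)
  P={7,8}:  v_{7} + v_{8} = v_{3}  ⇒ sig = (2; 1)
  P={1,6}:  v_{1} + v_{6} = v_{2} + v_{8} + v_{9} + v_{10}  ⇒ sig = (2; 1,1,1,1)
  P={4,7}:  v_{4} + v_{7} = v_{2} + v_{8} + v_{9} + v_{10}  ⇒ sig = (2; 1,1,1,1)
  P={3,4}:  v_{3} + v_{4} = v_{2} + 2·v_{8} + v_{9} + v_{10}  ⇒ sig = (2; 1,1,1,2)
  P={1,5}:  v_{1} + v_{5} = 2·v_{7}  ⇒ sig = (2; 2)
  P={1,4}:  v_{1} + v_{4} = 2·v_{2} + 2·v_{8} + 2·v_{9} + 2·v_{10}  ⇒ sig = (2; 2,2,2,2)
  P={2,3,9,10}:  v_{2} + v_{3} + v_{9} + v_{10} = v_{1}  ⇒ sig = (4; 1)
  P={2,5,8,9,10}:  v_{2} + v_{5} + v_{8} + v_{9} + v_{10} = v_{7}  ⇒ sig = (5; 1)
  P={2,6,8,9,10}:  v_{2} + v_{6} + v_{8} + v_{9} + v_{10} = v_{4}  ⇒ sig = (5; 1)

so the primitive-relation signature multiset is
{ (2; —) ×2,  (2; 1) ×2,  (2; 1,1,1,1) ×2,  (2; 1,1,1,2),  (2; 2),  (2; 2,2,2,2),  (4; 1),  (5; 1) ×2 }
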